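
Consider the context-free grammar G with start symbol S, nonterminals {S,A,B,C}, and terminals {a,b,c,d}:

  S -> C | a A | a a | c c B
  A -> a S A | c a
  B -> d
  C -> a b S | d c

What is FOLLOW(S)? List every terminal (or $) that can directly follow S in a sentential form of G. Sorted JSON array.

Compute FIRST by fixpoint:
round 1:
  A via A→a S A: +{a}
  A via A→c a: +{c}
  B via B→d: +{d}
  C via C→a b S: +{a}
  C via C→d c: +{d}
  S via S→C: +{a,d}
  S via S→c c B: +{c}
  FIRST[S]={a,c,d}  FIRST[A]={a,c}  FIRST[B]={d}  FIRST[C]={a,d}
round 2: done
  FIRST[S]={a,c,d}  FIRST[A]={a,c}  FIRST[B]={d}  FIRST[C]={a,d}

FOLLOW iteration:
seed FOLLOW(S) with $
round 1:
  A→a S A: FOLLOW(S) ⊇ FIRST(A) = {a,c}; new: +{a,c}
  S→C: FOLLOW(C) ⊇ FOLLOW(S) ⊇ {$,a,c}; new: +{$,a,c}
  S→a A: FOLLOW(A) ⊇ FOLLOW(S) ⊇ {$,a,c}; new: +{$,a,c}
  S→c c B: FOLLOW(B) ⊇ FOLLOW(S) ⊇ {$,a,c}; new: +{$,a,c}
  FOLLOW[S]={$,a,c}  FOLLOW[A]={$,a,c}  FOLLOW[B]={$,a,c}  FOLLOW[C]={$,a,c}
round 2: (no change)
  FOLLOW[S]={$,a,c}  FOLLOW[A]={$,a,c}  FOLLOW[B]={$,a,c}  FOLLOW[C]={$,a,c}

FOLLOW(S) = ["$", "a", "c"]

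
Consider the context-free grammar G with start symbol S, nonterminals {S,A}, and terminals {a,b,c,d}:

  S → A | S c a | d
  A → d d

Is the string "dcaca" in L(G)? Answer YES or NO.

Convert to CNF:
  S -> S X3 | T0 T0 | d
  A -> T0 T0
  T0 -> d
  T1 -> c
  T2 -> a
  X3 -> T1 T2

CYK table (by increasing span):
  T[0,0] 'd' = {S,T0}  orig:{S}
  T[1,1] 'c' = {T1}  orig:{}
  T[2,2] 'a' = {T2}  orig:{}
  T[3,3] 'c' = {T1}  orig:{}
  T[4,4] 'a' = {T2}  orig:{}
  T[0,1] 'dc' = ∅
  T[1,2] 'ca' = {X3}  orig:{}
  T[2,3] 'ac' = ∅
  T[3,4] 'ca' = {X3}  orig:{}
  T[0,2] 'dca' = {S}
  T[1,3] 'cac' = ∅
  T[2,4] 'aca' = ∅
  T[0,3] 'dcac' = ∅
  T[1,4] 'caca' = ∅
  T[0,4] 'dcaca' = {S}

S ∈ T[0,4] ⇒ YES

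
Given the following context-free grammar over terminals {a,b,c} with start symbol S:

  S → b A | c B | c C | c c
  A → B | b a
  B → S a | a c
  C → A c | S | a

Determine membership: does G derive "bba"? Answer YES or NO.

Convert to CNF:
  S -> T1 B | T1 C | T1 T1 | T2 A
  A -> S T0 | T0 T1 | T2 T0
  B -> S T0 | T0 T1
  C -> A T1 | T1 B | T1 C | T1 T1 | T2 A | a
  T0 -> a
  T1 -> c
  T2 -> b

CYK table (by increasing span):
  T[0,0] 'b' = {T2}  orig:{}
  T[1,1] 'b' = {T2}  orig:{}
  T[2,2] 'a' = {C,T0}  orig:{C}
  T[0,1] 'bb' = ∅
  T[1,2] 'ba' = {A}
  T[0,2] 'bba' = {C,S}

S ∈ T[0,2] ⇒ YES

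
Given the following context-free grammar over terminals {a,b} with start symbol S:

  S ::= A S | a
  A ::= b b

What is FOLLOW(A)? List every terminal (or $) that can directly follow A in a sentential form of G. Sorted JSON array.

Compute FIRST by fixpoint:
[1]
  A via A→b b: +{b}
  S via S→A S: +{b}
  S via S→a: +{a}
  FIRST[S]={a,b}  FIRST[A]={b}
[2] (stable)
  FIRST[S]={a,b}  FIRST[A]={b}

Compute FOLLOW by fixpoint:
FOLLOW(S) := {$}
[1]
  S→A S: FOLLOW(A) ⊇ FIRST(S) = {a,b}; new: +{a,b}
  S: {$}  A: {a,b}
[2] — fixpoint
  S: {$}  A: {a,b}

FOLLOW(A) = ["a", "b"]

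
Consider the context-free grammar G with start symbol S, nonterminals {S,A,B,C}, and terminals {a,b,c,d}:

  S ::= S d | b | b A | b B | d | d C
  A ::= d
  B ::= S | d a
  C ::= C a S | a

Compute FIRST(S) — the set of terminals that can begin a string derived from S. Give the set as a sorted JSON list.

FIRST sets, iterate to fixpoint:
pass 1:
  A via A→d: +{d}
  B via B→d a: +{d}
  C via C→a: +{a}
  S via S→b: +{b}
  S via S→d: +{d}
  FIRST(S)={b,d}  FIRST(A)={d}  FIRST(B)={d}  FIRST(C)={a}
pass 2:
  B via B→S: +{b}
  FIRST(S)={b,d}  FIRST(A)={d}  FIRST(B)={b,d}  FIRST(C)={a}
pass 3: — fixpoint
  FIRST(S)={b,d}  FIRST(A)={d}  FIRST(B)={b,d}  FIRST(C)={a}

FIRST(S) = ["b", "d"]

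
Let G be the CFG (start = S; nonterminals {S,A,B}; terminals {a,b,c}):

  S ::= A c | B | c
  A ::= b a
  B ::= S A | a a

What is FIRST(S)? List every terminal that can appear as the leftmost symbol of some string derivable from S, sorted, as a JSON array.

FIRST sets, iterate to fixpoint:
[1]
  A via A→b a: +{b}
  B via B→a a: +{a}
  S via S→A c: +{b}
  S via S→B: +{a}
  S via S→c: +{c}
  FIRST[S]={a,b,c}  FIRST[A]={b}  FIRST[B]={a}
[2]
  B via B→S A: +{b,c}
  FIRST[S]={a,b,c}  FIRST[A]={b}  FIRST[B]={a,b,c}
[3] done
  FIRST[S]={a,b,c}  FIRST[A]={b}  FIRST[B]={a,b,c}

FIRST(S) = ["a", "b", "c"]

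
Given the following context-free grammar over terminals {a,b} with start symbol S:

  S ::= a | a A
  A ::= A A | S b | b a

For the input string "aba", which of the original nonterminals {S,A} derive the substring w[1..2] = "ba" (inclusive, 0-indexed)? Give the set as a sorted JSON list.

CNF form of G:
  S -> T1 A | a
  A -> A A | S T0 | T0 T1
  T0 -> b
  T1 -> a

CYK table (by increasing span) — only the sub-triangle for w[1..2]:
  T[1,1] 'b' = {T0}  orig:{}
  T[2,2] 'a' = {S,T1}  orig:{S}
  T[1,2] 'ba' = {A}

Original NTs in T[1,2] deriving "ba": ["A"]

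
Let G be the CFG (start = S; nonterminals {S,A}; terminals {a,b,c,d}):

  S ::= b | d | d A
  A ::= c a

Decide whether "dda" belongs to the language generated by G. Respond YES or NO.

Convert to CNF:
  S -> T2 A | b | d
  A -> T0 T1
  T0 -> c
  T1 -> a
  T2 -> d

CYK fill:
  cell(0,0) d: {S,T2}  orig:{S}
  cell(1,1) d: {S,T2}  orig:{S}
  cell(2,2) a: {T1}  orig:{}
  cell(0,1) dd: ∅
  cell(1,2) da: ∅
  cell(0,2) dda: ∅

S ∉ T[0,2] ⇒ NO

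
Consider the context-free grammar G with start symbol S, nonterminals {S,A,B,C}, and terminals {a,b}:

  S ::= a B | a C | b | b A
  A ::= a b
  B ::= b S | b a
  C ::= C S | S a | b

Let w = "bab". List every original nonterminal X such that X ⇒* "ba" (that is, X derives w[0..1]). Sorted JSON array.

CNF form of G:
  S -> T0 B | T0 C | T1 A | b
  A -> T0 T1
  B -> T1 S | T1 T0
  C -> C S | S T0 | b
  T0 -> a
  T1 -> b

Fill CYK table bottom-up (cells [i..j] with 0 ≤ i ≤ j ≤ 1 only):
  cell(0,0) b: {C,S,T1}  orig:{C,S}
  cell(1,1) a: {T0}  orig:{}
  cell(0,1) ba: {B,C}

Original NTs in T[0,1] deriving "ba": ["B", "C"]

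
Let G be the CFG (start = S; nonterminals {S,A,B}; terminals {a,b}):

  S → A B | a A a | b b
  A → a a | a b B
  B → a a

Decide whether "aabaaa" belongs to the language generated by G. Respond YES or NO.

Convert to CNF:
  S -> A B | T0 X3 | T1 T1
  A -> T0 T0 | T0 X2
  B -> T0 T0
  T0 -> a
  T1 -> b
  X2 -> T1 B
  X3 -> A T0

CYK table (by increasing span):
  T[0,0] 'a' = {T0}  orig:{}
  T[1,1] 'a' = {T0}  orig:{}
  T[2,2] 'b' = {T1}  orig:{}
  T[3,3] 'a' = {T0}  orig:{}
  T[4,4] 'a' = {T0}  orig:{}
  T[5,5] 'a' = {T0}  orig:{}
  T[0,1] 'aa' = {A,B}
  T[1,2] 'ab' = ∅
  T[2,3] 'ba' = ∅
  T[3,4] 'aa' = {A,B}
  T[4,5] 'aa' = {A,B}
  T[0,2] 'aab' = ∅
  T[1,3] 'aba' = ∅
  T[2,4] 'baa' = {X2}  orig:{}
  T[3,5] 'aaa' = {X3}  orig:{}
  T[0,3] 'aaba' = ∅
  T[1,4] 'abaa' = {A}
  T[2,5] 'baaa' = ∅
  T[0,4] 'aabaa' = ∅
  T[1,5] 'abaaa' = {X3}  orig:{}
  T[0,5] 'aabaaa' = {S}

S ∈ T[0,5] ⇒ YES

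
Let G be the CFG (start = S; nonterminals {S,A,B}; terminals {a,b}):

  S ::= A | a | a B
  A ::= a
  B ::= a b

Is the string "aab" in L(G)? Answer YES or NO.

CNF form of G:
  S -> T0 B | a
  A -> a
  B -> T0 T1
  T0 -> a
  T1 -> b

CYK fill:
  [0..0]={A,S,T0}  "a"  orig:{A,S}
  [1..1]={A,S,T0}  "a"  orig:{A,S}
  [2..2]={T1}  "b"  orig:{}
  [0..1]=∅  "aa"
  [1..2]={B}  "ab"
  [0..2]={S}  "aab"

S ∈ T[0,2] ⇒ YES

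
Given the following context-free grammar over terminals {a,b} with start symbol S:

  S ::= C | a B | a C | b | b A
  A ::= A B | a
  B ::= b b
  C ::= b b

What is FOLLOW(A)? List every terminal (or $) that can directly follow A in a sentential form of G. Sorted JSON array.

FIRST sets, iterate to fixpoint:
pass 1:
  A via A→a: +{a}
  B via B→b b: +{b}
  C via C→b b: +{b}
  S via S→C: +{b}
  S via S→a B: +{a}
  FIRST(S)={a,b}  FIRST(A)={a}  FIRST(B)={b}  FIRST(C)={b}
pass 2: — fixpoint
  FIRST(S)={a,b}  FIRST(A)={a}  FIRST(B)={b}  FIRST(C)={b}

FOLLOW iteration:
seed FOLLOW(S) with $
[1]
  A→A B: FOLLOW(A) ⊇ FIRST(B) = {b}; new: +{b}
  A→A B: FOLLOW(B) ⊇ FOLLOW(A) ⊇ {b}; new: +{b}
  S→C: FOLLOW(C) ⊇ FOLLOW(S) ⊇ {$}; new: +{$}
  S→a B: FOLLOW(B) ⊇ FOLLOW(S) ⊇ {$}; new: +{$}
  S→b A: FOLLOW(A) ⊇ FOLLOW(S) ⊇ {$}; new: +{$}
  FOLLOW[S]={$}  FOLLOW[A]={$,b}  FOLLOW[B]={$,b}  FOLLOW[C]={$}
[2] — fixpoint
  FOLLOW[S]={$}  FOLLOW[A]={$,b}  FOLLOW[B]={$,b}  FOLLOW[C]={$}

FOLLOW(A) = ["$", "b"]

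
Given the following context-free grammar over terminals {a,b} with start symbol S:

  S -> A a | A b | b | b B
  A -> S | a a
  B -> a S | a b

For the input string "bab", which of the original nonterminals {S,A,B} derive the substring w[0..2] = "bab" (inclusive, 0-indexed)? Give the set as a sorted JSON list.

Convert to CNF:
  S -> A T0 | A T1 | T1 B | b
  A -> A T0 | A T1 | T0 T0 | T1 B | b
  B -> T0 S | T0 T1
  T0 -> a
  T1 -> b

CYK table (by increasing span) (cells [i..j] with 0 ≤ i ≤ j ≤ 2 only):
  cell(0,0) b: {A,S,T1}  orig:{A,S}
  cell(1,1) a: {T0}  orig:{}
  cell(2,2) b: {A,S,T1}  orig:{A,S}
  cell(0,1) ba: {A,S}
  cell(1,2) ab: {B}
  cell(0,2) bab: {A,S}

Original NTs in T[0,2] deriving "bab": ["A", "S"]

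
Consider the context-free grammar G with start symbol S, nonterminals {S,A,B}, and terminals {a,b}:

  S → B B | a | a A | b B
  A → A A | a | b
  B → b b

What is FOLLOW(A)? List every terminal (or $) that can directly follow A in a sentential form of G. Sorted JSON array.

FIRST sets, iterate to fixpoint:
[1]
  A via A→a: +{a}
  A via A→b: +{b}
  B via B→b b: +{b}
  S via S→B B: +{b}
  S via S→a: +{a}
  FIRST[S]={a,b}  FIRST[A]={a,b}  FIRST[B]={b}
[2] — fixpoint
  FIRST[S]={a,b}  FIRST[A]={a,b}  FIRST[B]={b}

Compute FOLLOW by fixpoint:
initialize: $ ∈ FOLLOW(S)
round 1:
  A→A A: FOLLOW(A) ⊇ FIRST(A) = {a,b}; new: +{a,b}
  S→B B: FOLLOW(B) ⊇ FIRST(B) = {b}; new: +{b}
  S→B B: FOLLOW(B) ⊇ FOLLOW(S) ⊇ {$}; new: +{$}
  S→a A: FOLLOW(A) ⊇ FOLLOW(S) ⊇ {$}; new: +{$}
  FOLLOW[S]={$}  FOLLOW[A]={$,a,b}  FOLLOW[B]={$,b}
round 2: — fixpoint
  FOLLOW[S]={$}  FOLLOW[A]={$,a,b}  FOLLOW[B]={$,b}

FOLLOW(A) = ["$", "a", "b"]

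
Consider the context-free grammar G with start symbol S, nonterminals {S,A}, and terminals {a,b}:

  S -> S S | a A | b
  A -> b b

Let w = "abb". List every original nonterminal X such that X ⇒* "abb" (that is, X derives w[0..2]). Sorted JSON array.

CNF form of G:
  S -> S S | T1 A | b
  A -> T0 T0
  T0 -> b
  T1 -> a

Fill CYK table bottom-up — only the sub-triangle for w[0..2]:
  T[0,0] 'a' = {T1}  orig:{}
  T[1,1] 'b' = {S,T0}  orig:{S}
  T[2,2] 'b' = {S,T0}  orig:{S}
  T[0,1] 'ab' = ∅
  T[1,2] 'bb' = {A,S}
  T[0,2] 'abb' = {S}

Original NTs in T[0,2] deriving "abb": ["S"]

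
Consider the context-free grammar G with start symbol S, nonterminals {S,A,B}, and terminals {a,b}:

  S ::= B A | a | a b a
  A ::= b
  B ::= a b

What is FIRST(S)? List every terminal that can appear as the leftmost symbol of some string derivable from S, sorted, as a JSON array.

Compute FIRST by fixpoint:
round 1:
  A via A→b: +{b}
  B via B→a b: +{a}
  S via S→B A: +{a}
  FIRST(S)={a}  FIRST(A)={b}  FIRST(B)={a}
round 2: — fixpoint
  FIRST(S)={a}  FIRST(A)={b}  FIRST(B)={a}

FIRST(S) = ["a"]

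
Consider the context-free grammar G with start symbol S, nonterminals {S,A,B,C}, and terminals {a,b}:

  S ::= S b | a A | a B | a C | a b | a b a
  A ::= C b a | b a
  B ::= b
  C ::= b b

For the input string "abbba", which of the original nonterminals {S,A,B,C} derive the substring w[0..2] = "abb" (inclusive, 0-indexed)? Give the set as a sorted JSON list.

Convert to CNF:
  S -> S T0 | T1 A | T1 B | T1 C | T1 T0 | T1 X3
  A -> C X2 | T0 T1
  B -> b
  C -> T0 T0
  T0 -> b
  T1 -> a
  X2 -> T0 T1
  X3 -> T0 T1

Fill CYK table bottom-up — only the sub-triangle for w[0..2]:
  [0..0]={T1}  "a"  orig:{}
  [1..1]={B,T0}  "b"  orig:{B}
  [2..2]={B,T0}  "b"  orig:{B}
  [0..1]={S}  "ab"
  [1..2]={C}  "bb"
  [0..2]={S}  "abb"

Original NTs in T[0,2] deriving "abb": ["S"]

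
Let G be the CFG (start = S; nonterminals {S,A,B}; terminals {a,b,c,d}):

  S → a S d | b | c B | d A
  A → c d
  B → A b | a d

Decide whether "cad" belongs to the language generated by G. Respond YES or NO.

Convert to CNF:
  S -> T0 B | T1 A | T3 X4 | b
  A -> T0 T1
  B -> A T2 | T3 T1
  T0 -> c
  T1 -> d
  T2 -> b
  T3 -> a
  X4 -> S T1

Fill CYK table bottom-up:
  cell(0,0) c: {T0}  orig:{}
  cell(1,1) a: {T3}  orig:{}
  cell(2,2) d: {T1}  orig:{}
  cell(0,1) ca: ∅
  cell(1,2) ad: {B}
  cell(0,2) cad: {S}

S ∈ T[0,2] ⇒ YES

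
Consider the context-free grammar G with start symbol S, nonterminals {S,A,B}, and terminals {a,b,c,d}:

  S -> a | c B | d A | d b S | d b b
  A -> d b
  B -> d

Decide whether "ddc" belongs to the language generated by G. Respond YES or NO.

CNF form of G:
  S -> T0 A | T0 X3 | T0 X4 | T2 B | a
  A -> T0 T1
  B -> d
  T0 -> d
  T1 -> b
  T2 -> c
  X3 -> T1 S
  X4 -> T1 T1

Fill CYK table bottom-up:
  cell(0,0) d: {B,T0}  orig:{B}
  cell(1,1) d: {B,T0}  orig:{B}
  cell(2,2) c: {T2}  orig:{}
  cell(0,1) dd: ∅
  cell(1,2) dc: ∅
  cell(0,2) ddc: ∅

S ∉ T[0,2] ⇒ NO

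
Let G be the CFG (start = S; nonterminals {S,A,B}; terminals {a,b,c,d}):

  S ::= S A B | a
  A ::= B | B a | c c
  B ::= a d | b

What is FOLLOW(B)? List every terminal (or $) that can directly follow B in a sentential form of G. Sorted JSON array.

FIRST iteration:
[1]
  A via A→c c: +{c}
  B via B→a d: +{a}
  B via B→b: +{b}
  S via S→a: +{a}
  FIRST(S)={a}  FIRST(A)={c}  FIRST(B)={a,b}
[2]
  A via A→B: +{a,b}
  FIRST(S)={a}  FIRST(A)={a,b,c}  FIRST(B)={a,b}
[3] (stable)
  FIRST(S)={a}  FIRST(A)={a,b,c}  FIRST(B)={a,b}

FOLLOW iteration:
FOLLOW(S) := {$}
round 1:
  A→B a: FOLLOW(B) ⊇ FIRST(a) = {a}; new: +{a}
  S→S A B: FOLLOW(S) ⊇ FIRST(A) = {a,b,c}; new: +{a,b,c}
  S→S A B: FOLLOW(A) ⊇ FIRST(B) = {a,b}; new: +{a,b}
  S→S A B: FOLLOW(B) ⊇ FOLLOW(S) ⊇ {$,a,b,c}; new: +{$,b,c}
  S: {$,a,b,c}  A: {a,b}  B: {$,a,b,c}
round 2: (no change)
  S: {$,a,b,c}  A: {a,b}  B: {$,a,b,c}

FOLLOW(B) = ["$", "a", "b", "c"]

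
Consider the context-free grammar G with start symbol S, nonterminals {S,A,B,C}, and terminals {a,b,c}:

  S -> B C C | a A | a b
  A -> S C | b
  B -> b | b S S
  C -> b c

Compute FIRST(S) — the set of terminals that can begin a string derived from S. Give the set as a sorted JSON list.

Compute FIRST by fixpoint:
iter 1:
  A via A→b: +{b}
  B via B→b: +{b}
  C via C→b c: +{b}
  S via S→B C C: +{b}
  S via S→a A: +{a}
  FIRST(S)={a,b}  FIRST(A)={b}  FIRST(B)={b}  FIRST(C)={b}
iter 2:
  A via A→S C: +{a}
  FIRST(S)={a,b}  FIRST(A)={a,b}  FIRST(B)={b}  FIRST(C)={b}
iter 3: (stable)
  FIRST(S)={a,b}  FIRST(A)={a,b}  FIRST(B)={b}  FIRST(C)={b}

FIRST(S) = ["a", "b"]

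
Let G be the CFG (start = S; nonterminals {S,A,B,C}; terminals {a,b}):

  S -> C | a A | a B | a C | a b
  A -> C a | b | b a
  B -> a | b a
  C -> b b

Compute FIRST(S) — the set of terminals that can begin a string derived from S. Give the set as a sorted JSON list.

FIRST sets, iterate to fixpoint:
pass 1:
  A via A→b: +{b}
  B via B→a: +{a}
  B via B→b a: +{b}
  C via C→b b: +{b}
  S via S→C: +{b}
  S via S→a A: +{a}
  FIRST(S)={a,b}  FIRST(A)={b}  FIRST(B)={a,b}  FIRST(C)={b}
pass 2: (no change)
  FIRST(S)={a,b}  FIRST(A)={b}  FIRST(B)={a,b}  FIRST(C)={b}

FIRST(S) = ["a", "b"]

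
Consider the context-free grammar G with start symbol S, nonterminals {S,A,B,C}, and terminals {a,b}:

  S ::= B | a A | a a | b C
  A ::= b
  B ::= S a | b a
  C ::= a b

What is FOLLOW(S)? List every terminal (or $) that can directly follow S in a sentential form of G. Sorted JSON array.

Compute FIRST by fixpoint:
iter 1:
  A via A→b: +{b}
  B via B→b a: +{b}
  C via C→a b: +{a}
  S via S→B: +{b}
  S via S→a A: +{a}
  FIRST[S]={a,b}  FIRST[A]={b}  FIRST[B]={b}  FIRST[C]={a}
iter 2:
  B via B→S a: +{a}
  FIRST[S]={a,b}  FIRST[A]={b}  FIRST[B]={a,b}  FIRST[C]={a}
iter 3: (stable)
  FIRST[S]={a,b}  FIRST[A]={b}  FIRST[B]={a,b}  FIRST[C]={a}

FOLLOW iteration:
seed FOLLOW(S) with $
round 1:
  B→S a: FOLLOW(S) ⊇ FIRST(a) = {a}; new: +{a}
  S→B: FOLLOW(B) ⊇ FOLLOW(S) ⊇ {$,a}; new: +{$,a}
  S→a A: FOLLOW(A) ⊇ FOLLOW(S) ⊇ {$,a}; new: +{$,a}
  S→b C: FOLLOW(C) ⊇ FOLLOW(S) ⊇ {$,a}; new: +{$,a}
  S: {$,a}  A: {$,a}  B: {$,a}  C: {$,a}
round 2: (no change)
  S: {$,a}  A: {$,a}  B: {$,a}  C: {$,a}

FOLLOW(S) = ["$", "a"]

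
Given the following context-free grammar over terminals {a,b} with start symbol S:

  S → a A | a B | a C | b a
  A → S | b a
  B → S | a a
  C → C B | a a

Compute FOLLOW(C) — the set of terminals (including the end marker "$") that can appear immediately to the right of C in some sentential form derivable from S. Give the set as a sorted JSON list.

FIRST sets, iterate to fixpoint:
pass 1:
  A via A→b a: +{b}
  B via B→a a: +{a}
  C via C→a a: +{a}
  S via S→a A: +{a}
  S via S→b a: +{b}
  S: {a,b}  A: {b}  B: {a}  C: {a}
pass 2:
  A via A→S: +{a}
  B via B→S: +{b}
  S: {a,b}  A: {a,b}  B: {a,b}  C: {a}
pass 3: done
  S: {a,b}  A: {a,b}  B: {a,b}  C: {a}

FOLLOW sets:
seed FOLLOW(S) with $
round 1:
  C→C B: FOLLOW(C) ⊇ FIRST(B) = {a,b}; new: +{a,b}
  C→C B: FOLLOW(B) ⊇ FOLLOW(C) ⊇ {a,b}; new: +{a,b}
  S→a A: FOLLOW(A) ⊇ FOLLOW(S) ⊇ {$}; new: +{$}
  S→a B: FOLLOW(B) ⊇ FOLLOW(S) ⊇ {$}; new: +{$}
  S→a C: FOLLOW(C) ⊇ FOLLOW(S) ⊇ {$}; new: +{$}
  FOLLOW(S)={$}  FOLLOW(A)={$}  FOLLOW(B)={$,a,b}  FOLLOW(C)={$,a,b}
round 2:
  B→S: FOLLOW(S) ⊇ FOLLOW(B) ⊇ {$,a,b}; new: +{a,b}
  S→a A: FOLLOW(A) ⊇ FOLLOW(S) ⊇ {$,a,b}; new: +{a,b}
  FOLLOW(S)={$,a,b}  FOLLOW(A)={$,a,b}  FOLLOW(B)={$,a,b}  FOLLOW(C)={$,a,b}
round 3: (no change)
  FOLLOW(S)={$,a,b}  FOLLOW(A)={$,a,b}  FOLLOW(B)={$,a,b}  FOLLOW(C)={$,a,b}

FOLLOW(C) = ["$", "a", "b"]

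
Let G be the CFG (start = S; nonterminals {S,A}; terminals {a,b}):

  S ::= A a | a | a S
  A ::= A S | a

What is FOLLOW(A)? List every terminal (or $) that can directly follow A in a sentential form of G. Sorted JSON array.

FIRST sets, iterate to fixpoint:
round 1:
  A via A→a: +{a}
  S via S→A a: +{a}
  FIRST(S)={a}  FIRST(A)={a}
round 2: — fixpoint
  FIRST(S)={a}  FIRST(A)={a}

FOLLOW iteration:
FOLLOW(S) := {$}
[1]
  A→A S: FOLLOW(A) ⊇ FIRST(S) = {a}; new: +{a}
  A→A S: FOLLOW(S) ⊇ FOLLOW(A) ⊇ {a}; new: +{a}
  S: {$,a}  A: {a}
[2] — fixpoint
  S: {$,a}  A: {a}

FOLLOW(A) = ["a"]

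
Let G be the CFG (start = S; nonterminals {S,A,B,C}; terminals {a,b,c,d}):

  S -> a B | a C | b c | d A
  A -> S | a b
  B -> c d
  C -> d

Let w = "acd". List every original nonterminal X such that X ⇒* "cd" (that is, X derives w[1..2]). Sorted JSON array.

CNF form of G:
  S -> T0 B | T0 C | T1 T2 | T3 A
  A -> T0 B | T0 C | T0 T1 | T1 T2 | T3 A
  B -> T2 T3
  C -> d
  T0 -> a
  T1 -> b
  T2 -> c
  T3 -> d

Fill CYK table bottom-up — only the sub-triangle for w[1..2]:
  cell(1,1) c: {T2}  orig:{}
  cell(2,2) d: {C,T3}  orig:{C}
  cell(1,2) cd: {B}

Original NTs in T[1,2] deriving "cd": ["B"]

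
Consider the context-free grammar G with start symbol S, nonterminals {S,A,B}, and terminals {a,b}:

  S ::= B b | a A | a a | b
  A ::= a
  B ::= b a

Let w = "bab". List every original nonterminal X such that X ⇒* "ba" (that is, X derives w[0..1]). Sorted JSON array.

Convert to CNF:
  S -> B T0 | T1 A | T1 T1 | b
  A -> a
  B -> T0 T1
  T0 -> b
  T1 -> a

Fill CYK table bottom-up, restricted to cells inside w[0..1]:
  cell(0,0) b: {S,T0}  orig:{S}
  cell(1,1) a: {A,T1}  orig:{A}
  cell(0,1) ba: {B}

Original NTs in T[0,1] deriving "ba": ["B"]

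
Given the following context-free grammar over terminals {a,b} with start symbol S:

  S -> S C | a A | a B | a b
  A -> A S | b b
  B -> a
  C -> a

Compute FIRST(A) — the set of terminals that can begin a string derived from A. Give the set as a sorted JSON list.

FIRST sets, iterate to fixpoint:
[1]
  A via A→b b: +{b}
  B via B→a: +{a}
  C via C→a: +{a}
  S via S→a A: +{a}
  FIRST[S]={a}  FIRST[A]={b}  FIRST[B]={a}  FIRST[C]={a}
[2] — fixpoint
  FIRST[S]={a}  FIRST[A]={b}  FIRST[B]={a}  FIRST[C]={a}

FIRST(A) = ["b"]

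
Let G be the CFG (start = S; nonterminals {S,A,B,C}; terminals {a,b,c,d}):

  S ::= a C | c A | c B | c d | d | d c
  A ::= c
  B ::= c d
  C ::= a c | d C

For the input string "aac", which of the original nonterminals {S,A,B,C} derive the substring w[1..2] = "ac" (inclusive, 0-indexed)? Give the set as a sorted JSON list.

CNF form of G:
  S -> T0 A | T0 B | T0 T1 | T1 T0 | T2 C | d
  A -> c
  B -> T0 T1
  C -> T1 C | T2 T0
  T0 -> c
  T1 -> d
  T2 -> a

CYK table (by increasing span) (cells [i..j] with 1 ≤ i ≤ j ≤ 2 only):
  [1..1]={T2}  "a"  orig:{}
  [2..2]={A,T0}  "c"  orig:{A}
  [1..2]={C}  "ac"

Original NTs in T[1,2] deriving "ac": ["C"]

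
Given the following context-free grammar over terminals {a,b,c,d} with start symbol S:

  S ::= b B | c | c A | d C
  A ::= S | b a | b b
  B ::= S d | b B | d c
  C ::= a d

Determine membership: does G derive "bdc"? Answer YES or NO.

CNF form of G:
  S -> T0 B | T2 A | T3 C | c
  A -> T0 B | T0 T0 | T0 T1 | T2 A | T3 C | c
  B -> S T3 | T0 B | T3 T2
  C -> T1 T3
  T0 -> b
  T1 -> a
  T2 -> c
  T3 -> d

Fill CYK table bottom-up:
  [0..0]={T0}  "b"  orig:{}
  [1..1]={T3}  "d"  orig:{}
  [2..2]={A,S,T2}  "c"  orig:{A,S}
  [0..1]=∅  "bd"
  [1..2]={B}  "dc"
  [0..2]={A,B,S}  "bdc"

S ∈ T[0,2] ⇒ YES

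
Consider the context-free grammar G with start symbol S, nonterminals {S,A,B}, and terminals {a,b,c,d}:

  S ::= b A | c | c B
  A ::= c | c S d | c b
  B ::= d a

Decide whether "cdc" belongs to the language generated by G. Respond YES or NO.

CNF form of G:
  S -> T0 B | T2 A | c
  A -> T0 T2 | T0 X4 | c
  B -> T1 T3
  T0 -> c
  T1 -> d
  T2 -> b
  T3 -> a
  X4 -> S T1

CYK fill:
  [0..0]={A,S,T0}  "c"  orig:{A,S}
  [1..1]={T1}  "d"  orig:{}
  [2..2]={A,S,T0}  "c"  orig:{A,S}
  [0..1]={X4}  "cd"  orig:{}
  [1..2]=∅  "dc"
  [0..2]=∅  "cdc"

S ∉ T[0,2] ⇒ NO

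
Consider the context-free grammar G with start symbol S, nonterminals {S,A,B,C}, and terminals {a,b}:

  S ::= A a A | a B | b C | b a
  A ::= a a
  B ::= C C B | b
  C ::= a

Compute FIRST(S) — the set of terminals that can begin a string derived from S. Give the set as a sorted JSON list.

Compute FIRST by fixpoint:
round 1:
  A via A→a a: +{a}
  B via B→b: +{b}
  C via C→a: +{a}
  S via S→A a A: +{a}
  S via S→b C: +{b}
  FIRST[S]={a,b}  FIRST[A]={a}  FIRST[B]={b}  FIRST[C]={a}
round 2:
  B via B→C C B: +{a}
  FIRST[S]={a,b}  FIRST[A]={a}  FIRST[B]={a,b}  FIRST[C]={a}
round 3: — fixpoint
  FIRST[S]={a,b}  FIRST[A]={a}  FIRST[B]={a,b}  FIRST[C]={a}

FIRST(S) = ["a", "b"]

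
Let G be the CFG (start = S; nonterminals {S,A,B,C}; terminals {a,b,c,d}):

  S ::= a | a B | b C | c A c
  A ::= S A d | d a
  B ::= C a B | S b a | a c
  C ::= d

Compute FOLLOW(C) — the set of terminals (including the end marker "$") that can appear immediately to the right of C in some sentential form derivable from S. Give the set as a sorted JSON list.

Compute FIRST by fixpoint:
pass 1:
  A via A→d a: +{d}
  B via B→a c: +{a}
  C via C→d: +{d}
  S via S→a: +{a}
  S via S→b C: +{b}
  S via S→c A c: +{c}
  FIRST(S)={a,b,c}  FIRST(A)={d}  FIRST(B)={a}  FIRST(C)={d}
pass 2:
  A via A→S A d: +{a,b,c}
  B via B→C a B: +{d}
  B via B→S b a: +{b,c}
  FIRST(S)={a,b,c}  FIRST(A)={a,b,c,d}  FIRST(B)={a,b,c,d}  FIRST(C)={d}
pass 3: (stable)
  FIRST(S)={a,b,c}  FIRST(A)={a,b,c,d}  FIRST(B)={a,b,c,d}  FIRST(C)={d}

FOLLOW iteration:
initialize: $ ∈ FOLLOW(S)
iter 1:
  A→S A d: FOLLOW(S) ⊇ FIRST(A) = {a,b,c,d}; new: +{a,b,c,d}
  A→S A d: FOLLOW(A) ⊇ FIRST(d) = {d}; new: +{d}
  B→C a B: FOLLOW(C) ⊇ FIRST(a) = {a}; new: +{a}
  S→a B: FOLLOW(B) ⊇ FOLLOW(S) ⊇ {$,a,b,c,d}; new: +{$,a,b,c,d}
  S→b C: FOLLOW(C) ⊇ FOLLOW(S) ⊇ {$,a,b,c,d}; new: +{$,b,c,d}
  S→c A c: FOLLOW(A) ⊇ FIRST(c) = {c}; new: +{c}
  FOLLOW(S)={$,a,b,c,d}  FOLLOW(A)={c,d}  FOLLOW(B)={$,a,b,c,d}  FOLLOW(C)={$,a,b,c,d}
iter 2: (stable)
  FOLLOW(S)={$,a,b,c,d}  FOLLOW(A)={c,d}  FOLLOW(B)={$,a,b,c,d}  FOLLOW(C)={$,a,b,c,d}

FOLLOW(C) = ["$", "a", "b", "c", "d"]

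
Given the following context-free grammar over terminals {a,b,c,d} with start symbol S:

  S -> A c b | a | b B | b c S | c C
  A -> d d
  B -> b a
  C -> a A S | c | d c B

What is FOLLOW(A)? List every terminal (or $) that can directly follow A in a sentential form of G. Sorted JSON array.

FIRST iteration:
pass 1:
  A via A→d d: +{d}
  B via B→b a: +{b}
  C via C→a A S: +{a}
  C via C→c: +{c}
  C via C→d c B: +{d}
  S via S→A c b: +{d}
  S via S→a: +{a}
  S via S→b B: +{b}
  S via S→c C: +{c}
  S: {a,b,c,d}  A: {d}  B: {b}  C: {a,c,d}
pass 2: (stable)
  S: {a,b,c,d}  A: {d}  B: {b}  C: {a,c,d}

Compute FOLLOW by fixpoint:
FOLLOW(S) := {$}
pass 1:
  C→a A S: FOLLOW(A) ⊇ FIRST(S) = {a,b,c,d}; new: +{a,b,c,d}
  S→b B: FOLLOW(B) ⊇ FOLLOW(S) ⊇ {$}; new: +{$}
  S→c C: FOLLOW(C) ⊇ FOLLOW(S) ⊇ {$}; new: +{$}
  FOLLOW[S]={$}  FOLLOW[A]={a,b,c,d}  FOLLOW[B]={$}  FOLLOW[C]={$}
pass 2: (stable)
  FOLLOW[S]={$}  FOLLOW[A]={a,b,c,d}  FOLLOW[B]={$}  FOLLOW[C]={$}

FOLLOW(A) = ["a", "b", "c", "d"]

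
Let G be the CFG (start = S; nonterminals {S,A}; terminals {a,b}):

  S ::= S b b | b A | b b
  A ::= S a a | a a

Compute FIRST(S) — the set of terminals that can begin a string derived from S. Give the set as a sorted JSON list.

Compute FIRST by fixpoint:
round 1:
  A via A→a a: +{a}
  S via S→b A: +{b}
  S: {b}  A: {a}
round 2:
  A via A→S a a: +{b}
  S: {b}  A: {a,b}
round 3: (stable)
  S: {b}  A: {a,b}

FIRST(S) = ["b"]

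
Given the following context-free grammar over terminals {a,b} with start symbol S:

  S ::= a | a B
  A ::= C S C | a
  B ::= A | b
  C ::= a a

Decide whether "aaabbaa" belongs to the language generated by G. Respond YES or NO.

Convert to CNF:
  S -> T0 B | a
  A -> C X1 | a
  B -> C X2 | a | b
  C -> T0 T0
  T0 -> a
  X1 -> S C
  X2 -> S C

CYK table (by increasing span):
  cell(0,0) a: {A,B,S,T0}  orig:{A,B,S}
  cell(1,1) a: {A,B,S,T0}  orig:{A,B,S}
  cell(2,2) a: {A,B,S,T0}  orig:{A,B,S}
  cell(3,3) b: {B}
  cell(4,4) b: {B}
  cell(5,5) a: {A,B,S,T0}  orig:{A,B,S}
  cell(6,6) a: {A,B,S,T0}  orig:{A,B,S}
  cell(0,1) aa: {C,S}
  cell(1,2) aa: {C,S}
  cell(2,3) ab: {S}
  cell(3,4) bb: ∅
  cell(4,5) ba: ∅
  cell(5,6) aa: {C,S}
  cell(0,2) aaa: {X1,X2}  orig:{}
  cell(1,3) aab: ∅
  cell(2,4) abb: ∅
  cell(3,5) bba: ∅
  cell(4,6) baa: ∅
  cell(0,3) aaab: ∅
  cell(1,4) aabb: ∅
  cell(2,5) abba: ∅
  cell(3,6) bbaa: ∅
  cell(0,4) aaabb: ∅
  cell(1,5) aabba: ∅
  cell(2,6) abbaa: ∅
  cell(0,5) aaabba: ∅
  cell(1,6) aabbaa: ∅
  cell(0,6) aaabbaa: ∅

S ∉ T[0,6] ⇒ NO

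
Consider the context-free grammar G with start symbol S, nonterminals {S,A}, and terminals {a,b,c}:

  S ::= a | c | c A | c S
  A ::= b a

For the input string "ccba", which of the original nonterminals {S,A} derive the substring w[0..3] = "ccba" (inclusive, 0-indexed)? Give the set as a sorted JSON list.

Convert to CNF:
  S -> T2 A | T2 S | a | c
  A -> T0 T1
  T0 -> b
  T1 -> a
  T2 -> c

CYK table (by increasing span) (cells [i..j] with 0 ≤ i ≤ j ≤ 3 only):
  [0..0]={S,T2}  "c"  orig:{S}
  [1..1]={S,T2}  "c"  orig:{S}
  [2..2]={T0}  "b"  orig:{}
  [3..3]={S,T1}  "a"  orig:{S}
  [0..1]={S}  "cc"
  [1..2]=∅  "cb"
  [2..3]={A}  "ba"
  [0..2]=∅  "ccb"
  [1..3]={S}  "cba"
  [0..3]={S}  "ccba"

Original NTs in T[0,3] deriving "ccba": ["S"]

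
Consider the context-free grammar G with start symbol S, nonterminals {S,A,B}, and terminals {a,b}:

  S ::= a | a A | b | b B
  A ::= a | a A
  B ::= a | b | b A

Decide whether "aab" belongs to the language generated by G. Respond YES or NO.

Convert to CNF:
  S -> T0 A | T1 B | a | b
  A -> T0 A | a
  B -> T1 A | a | b
  T0 -> a
  T1 -> b

CYK table (by increasing span):
  cell(0,0) a: {A,B,S,T0}  orig:{A,B,S}
  cell(1,1) a: {A,B,S,T0}  orig:{A,B,S}
  cell(2,2) b: {B,S,T1}  orig:{B,S}
  cell(0,1) aa: {A,S}
  cell(1,2) ab: ∅
  cell(0,2) aab: ∅

S ∉ T[0,2] ⇒ NO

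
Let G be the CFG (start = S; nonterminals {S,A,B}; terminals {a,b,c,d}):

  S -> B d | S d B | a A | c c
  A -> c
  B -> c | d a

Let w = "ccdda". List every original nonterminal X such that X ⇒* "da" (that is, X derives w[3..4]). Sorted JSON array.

CNF form of G:
  S -> B T0 | S X3 | T1 A | T2 T2
  A -> c
  B -> T0 T1 | c
  T0 -> d
  T1 -> a
  T2 -> c
  X3 -> T0 B

CYK fill, restricted to cells inside w[3..4]:
  [3..3]={T0}  "d"  orig:{}
  [4..4]={T1}  "a"  orig:{}
  [3..4]={B}  "da"

Original NTs in T[3,4] deriving "da": ["B"]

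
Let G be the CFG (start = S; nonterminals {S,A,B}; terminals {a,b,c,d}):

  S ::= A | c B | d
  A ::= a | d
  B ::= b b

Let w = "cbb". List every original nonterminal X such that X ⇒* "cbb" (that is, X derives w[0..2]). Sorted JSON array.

Convert to CNF:
  S -> T1 B | a | d
  A -> a | d
  B -> T0 T0
  T0 -> b
  T1 -> c

Fill CYK table bottom-up — only the sub-triangle for w[0..2]:
  T[0,0] 'c' = {T1}  orig:{}
  T[1,1] 'b' = {T0}  orig:{}
  T[2,2] 'b' = {T0}  orig:{}
  T[0,1] 'cb' = ∅
  T[1,2] 'bb' = {B}
  T[0,2] 'cbb' = {S}

Original NTs in T[0,2] deriving "cbb": ["S"]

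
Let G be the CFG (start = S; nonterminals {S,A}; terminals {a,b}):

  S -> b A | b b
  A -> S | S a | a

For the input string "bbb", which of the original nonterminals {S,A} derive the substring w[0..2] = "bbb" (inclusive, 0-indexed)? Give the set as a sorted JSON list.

CNF form of G:
  S -> T1 A | T1 T1
  A -> S T0 | T1 A | T1 T1 | a
  T0 -> a
  T1 -> b

Fill CYK table bottom-up — only the sub-triangle for w[0..2]:
  [0..0]={T1}  "b"  orig:{}
  [1..1]={T1}  "b"  orig:{}
  [2..2]={T1}  "b"  orig:{}
  [0..1]={A,S}  "bb"
  [1..2]={A,S}  "bb"
  [0..2]={A,S}  "bbb"

Original NTs in T[0,2] deriving "bbb": ["A", "S"]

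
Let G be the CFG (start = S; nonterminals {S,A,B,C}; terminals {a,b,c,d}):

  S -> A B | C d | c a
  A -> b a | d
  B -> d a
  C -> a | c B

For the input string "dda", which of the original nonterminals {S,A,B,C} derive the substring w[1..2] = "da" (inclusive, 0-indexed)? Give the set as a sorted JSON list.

CNF form of G:
  S -> A B | C T2 | T3 T1
  A -> T0 T1 | d
  B -> T2 T1
  C -> T3 B | a
  T0 -> b
  T1 -> a
  T2 -> d
  T3 -> c

CYK table (by increasing span) (cells [i..j] with 1 ≤ i ≤ j ≤ 2 only):
  [1..1]={A,T2}  "d"  orig:{A}
  [2..2]={C,T1}  "a"  orig:{C}
  [1..2]={B}  "da"

Original NTs in T[1,2] deriving "da": ["B"]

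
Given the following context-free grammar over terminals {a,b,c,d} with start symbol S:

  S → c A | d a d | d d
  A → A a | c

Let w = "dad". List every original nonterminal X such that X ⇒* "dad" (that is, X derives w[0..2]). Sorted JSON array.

Convert to CNF:
  S -> T1 A | T2 T2 | T2 X3
  A -> A T0 | c
  T0 -> a
  T1 -> c
  T2 -> d
  X3 -> T0 T2

CYK table (by increasing span), restricted to cells inside w[0..2]:
  [0..0]={T2}  "d"  orig:{}
  [1..1]={T0}  "a"  orig:{}
  [2..2]={T2}  "d"  orig:{}
  [0..1]=∅  "da"
  [1..2]={X3}  "ad"  orig:{}
  [0..2]={S}  "dad"

Original NTs in T[0,2] deriving "dad": ["S"]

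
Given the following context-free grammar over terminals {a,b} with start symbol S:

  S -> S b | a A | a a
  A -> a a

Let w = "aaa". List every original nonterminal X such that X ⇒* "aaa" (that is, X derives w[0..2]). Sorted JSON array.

Convert to CNF:
  S -> S T1 | T0 A | T0 T0
  A -> T0 T0
  T0 -> a
  T1 -> b

CYK table (by increasing span), restricted to cells inside w[0..2]:
  cell(0,0) a: {T0}  orig:{}
  cell(1,1) a: {T0}  orig:{}
  cell(2,2) a: {T0}  orig:{}
  cell(0,1) aa: {A,S}
  cell(1,2) aa: {A,S}
  cell(0,2) aaa: {S}

Original NTs in T[0,2] deriving "aaa": ["S"]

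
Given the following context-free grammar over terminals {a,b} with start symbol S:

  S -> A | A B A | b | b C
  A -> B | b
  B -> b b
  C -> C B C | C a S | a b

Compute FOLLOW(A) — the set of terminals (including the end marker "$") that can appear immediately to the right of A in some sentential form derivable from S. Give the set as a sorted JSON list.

FIRST iteration:
round 1:
  A via A→b: +{b}
  B via B→b b: +{b}
  C via C→a b: +{a}
  S via S→A: +{b}
  FIRST[S]={b}  FIRST[A]={b}  FIRST[B]={b}  FIRST[C]={a}
round 2: done
  FIRST[S]={b}  FIRST[A]={b}  FIRST[B]={b}  FIRST[C]={a}

FOLLOW sets:
FOLLOW(S) := {$}
round 1:
  C→C B C: FOLLOW(C) ⊇ FIRST(B) = {b}; new: +{b}
  C→C B C: FOLLOW(B) ⊇ FIRST(C) = {a}; new: +{a}
  C→C a S: FOLLOW(C) ⊇ FIRST(a) = {a}; new: +{a}
  C→C a S: FOLLOW(S) ⊇ FOLLOW(C) ⊇ {a,b}; new: +{a,b}
  S→A: FOLLOW(A) ⊇ FOLLOW(S) ⊇ {$,a,b}; new: +{$,a,b}
  S→A B A: FOLLOW(B) ⊇ FIRST(A) = {b}; new: +{b}
  S→b C: FOLLOW(C) ⊇ FOLLOW(S) ⊇ {$,a,b}; new: +{$}
  S: {$,a,b}  A: {$,a,b}  B: {a,b}  C: {$,a,b}
round 2:
  A→B: FOLLOW(B) ⊇ FOLLOW(A) ⊇ {$,a,b}; new: +{$}
  S: {$,a,b}  A: {$,a,b}  B: {$,a,b}  C: {$,a,b}
round 3: — fixpoint
  S: {$,a,b}  A: {$,a,b}  B: {$,a,b}  C: {$,a,b}

FOLLOW(A) = ["$", "a", "b"]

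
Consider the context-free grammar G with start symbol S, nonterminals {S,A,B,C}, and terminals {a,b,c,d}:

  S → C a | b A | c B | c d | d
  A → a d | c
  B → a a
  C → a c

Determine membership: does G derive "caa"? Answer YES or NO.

CNF form of G:
  S -> C T0 | T2 B | T2 T1 | T3 A | d
  A -> T0 T1 | c
  B -> T0 T0
  C -> T0 T2
  T0 -> a
  T1 -> d
  T2 -> c
  T3 -> b

CYK table (by increasing span):
  T[0,0] 'c' = {A,T2}  orig:{A}
  T[1,1] 'a' = {T0}  orig:{}
  T[2,2] 'a' = {T0}  orig:{}
  T[0,1] 'ca' = ∅
  T[1,2] 'aa' = {B}
  T[0,2] 'caa' = {S}

S ∈ T[0,2] ⇒ YES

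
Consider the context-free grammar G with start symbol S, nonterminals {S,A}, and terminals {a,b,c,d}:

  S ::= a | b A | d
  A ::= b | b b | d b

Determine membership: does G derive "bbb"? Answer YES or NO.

CNF form of G:
  S -> T0 A | a | d
  A -> T0 T0 | T1 T0 | b
  T0 -> b
  T1 -> d

Fill CYK table bottom-up:
  [0..0]={A,T0}  "b"  orig:{A}
  [1..1]={A,T0}  "b"  orig:{A}
  [2..2]={A,T0}  "b"  orig:{A}
  [0..1]={A,S}  "bb"
  [1..2]={A,S}  "bb"
  [0..2]={S}  "bbb"

S ∈ T[0,2] ⇒ YES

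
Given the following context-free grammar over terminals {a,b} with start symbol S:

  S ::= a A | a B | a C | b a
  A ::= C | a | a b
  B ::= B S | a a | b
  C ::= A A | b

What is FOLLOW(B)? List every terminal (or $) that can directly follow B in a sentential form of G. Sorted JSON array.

FIRST sets, iterate to fixpoint:
[1]
  A via A→a: +{a}
  B via B→a a: +{a}
  B via B→b: +{b}
  C via C→A A: +{a}
  C via C→b: +{b}
  S via S→a A: +{a}
  S via S→b a: +{b}
  S: {a,b}  A: {a}  B: {a,b}  C: {a,b}
[2]
  A via A→C: +{b}
  S: {a,b}  A: {a,b}  B: {a,b}  C: {a,b}
[3] (stable)
  S: {a,b}  A: {a,b}  B: {a,b}  C: {a,b}

FOLLOW iteration:
seed FOLLOW(S) with $
iter 1:
  B→B S: FOLLOW(B) ⊇ FIRST(S) = {a,b}; new: +{a,b}
  B→B S: FOLLOW(S) ⊇ FOLLOW(B) ⊇ {a,b}; new: +{a,b}
  C→A A: FOLLOW(A) ⊇ FIRST(A) = {a,b}; new: +{a,b}
  S→a A: FOLLOW(A) ⊇ FOLLOW(S) ⊇ {$,a,b}; new: +{$}
  S→a B: FOLLOW(B) ⊇ FOLLOW(S) ⊇ {$,a,b}; new: +{$}
  S→a C: FOLLOW(C) ⊇ FOLLOW(S) ⊇ {$,a,b}; new: +{$,a,b}
  S: {$,a,b}  A: {$,a,b}  B: {$,a,b}  C: {$,a,b}
iter 2: (no change)
  S: {$,a,b}  A: {$,a,b}  B: {$,a,b}  C: {$,a,b}

FOLLOW(B) = ["$", "a", "b"]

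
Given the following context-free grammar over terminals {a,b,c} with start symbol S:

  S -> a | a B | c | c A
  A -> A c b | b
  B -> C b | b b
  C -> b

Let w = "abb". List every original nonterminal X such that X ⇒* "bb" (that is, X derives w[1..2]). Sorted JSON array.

Convert to CNF:
  S -> T0 A | T2 B | a | c
  A -> A X3 | b
  B -> C T1 | T1 T1
  C -> b
  T0 -> c
  T1 -> b
  T2 -> a
  X3 -> T0 T1

CYK fill (cells [i..j] with 1 ≤ i ≤ j ≤ 2 only):
  [1..1]={A,C,T1}  "b"  orig:{A,C}
  [2..2]={A,C,T1}  "b"  orig:{A,C}
  [1..2]={B}  "bb"

Original NTs in T[1,2] deriving "bb": ["B"]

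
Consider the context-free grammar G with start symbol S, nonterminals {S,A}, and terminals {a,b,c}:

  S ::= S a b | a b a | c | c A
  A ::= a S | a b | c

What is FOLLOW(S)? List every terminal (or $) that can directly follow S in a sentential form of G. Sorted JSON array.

FIRST sets, iterate to fixpoint:
[1]
  A via A→a S: +{a}
  A via A→c: +{c}
  S via S→a b a: +{a}
  S via S→c: +{c}
  S: {a,c}  A: {a,c}
[2] (no change)
  S: {a,c}  A: {a,c}

FOLLOW sets:
FOLLOW(S) := {$}
[1]
  S→S a b: FOLLOW(S) ⊇ FIRST(a) = {a}; new: +{a}
  S→c A: FOLLOW(A) ⊇ FOLLOW(S) ⊇ {$,a}; new: +{$,a}
  FOLLOW[S]={$,a}  FOLLOW[A]={$,a}
[2] done
  FOLLOW[S]={$,a}  FOLLOW[A]={$,a}

FOLLOW(S) = ["$", "a"]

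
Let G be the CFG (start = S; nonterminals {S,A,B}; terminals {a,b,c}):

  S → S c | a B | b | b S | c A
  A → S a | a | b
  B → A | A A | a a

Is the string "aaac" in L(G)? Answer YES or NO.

Convert to CNF:
  S -> S T1 | T0 B | T1 A | T2 S | b
  A -> S T0 | a | b
  B -> A A | S T0 | T0 T0 | a | b
  T0 -> a
  T1 -> c
  T2 -> b

Fill CYK table bottom-up:
  T[0,0] 'a' = {A,B,T0}  orig:{A,B}
  T[1,1] 'a' = {A,B,T0}  orig:{A,B}
  T[2,2] 'a' = {A,B,T0}  orig:{A,B}
  T[3,3] 'c' = {T1}  orig:{}
  T[0,1] 'aa' = {B,S}
  T[1,2] 'aa' = {B,S}
  T[2,3] 'ac' = ∅
  T[0,2] 'aaa' = {A,B,S}
  T[1,3] 'aac' = {S}
  T[0,3] 'aaac' = {S}

S ∈ T[0,3] ⇒ YES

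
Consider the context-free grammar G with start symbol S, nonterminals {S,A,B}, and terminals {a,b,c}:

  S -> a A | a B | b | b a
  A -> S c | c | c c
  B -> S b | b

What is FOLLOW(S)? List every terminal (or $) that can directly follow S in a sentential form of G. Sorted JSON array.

Compute FIRST by fixpoint:
iter 1:
  A via A→c: +{c}
  B via B→b: +{b}
  S via S→a A: +{a}
  S via S→b: +{b}
  FIRST(S)={a,b}  FIRST(A)={c}  FIRST(B)={b}
iter 2:
  A via A→S c: +{a,b}
  B via B→S b: +{a}
  FIRST(S)={a,b}  FIRST(A)={a,b,c}  FIRST(B)={a,b}
iter 3: done
  FIRST(S)={a,b}  FIRST(A)={a,b,c}  FIRST(B)={a,b}

FOLLOW iteration:
initialize: $ ∈ FOLLOW(S)
pass 1:
  A→S c: FOLLOW(S) ⊇ FIRST(c) = {c}; new: +{c}
  B→S b: FOLLOW(S) ⊇ FIRST(b) = {b}; new: +{b}
  S→a A: FOLLOW(A) ⊇ FOLLOW(S) ⊇ {$,b,c}; new: +{$,b,c}
  S→a B: FOLLOW(B) ⊇ FOLLOW(S) ⊇ {$,b,c}; new: +{$,b,c}
  S: {$,b,c}  A: {$,b,c}  B: {$,b,c}
pass 2: (no change)
  S: {$,b,c}  A: {$,b,c}  B: {$,b,c}

FOLLOW(S) = ["$", "b", "c"]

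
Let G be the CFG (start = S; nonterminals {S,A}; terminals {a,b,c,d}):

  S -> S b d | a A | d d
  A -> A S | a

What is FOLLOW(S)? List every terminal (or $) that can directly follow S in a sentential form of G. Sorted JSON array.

FIRST sets, iterate to fixpoint:
pass 1:
  A via A→a: +{a}
  S via S→a A: +{a}
  S via S→d d: +{d}
  FIRST(S)={a,d}  FIRST(A)={a}
pass 2: (no change)
  FIRST(S)={a,d}  FIRST(A)={a}

FOLLOW iteration:
initialize: $ ∈ FOLLOW(S)
pass 1:
  A→A S: FOLLOW(A) ⊇ FIRST(S) = {a,d}; new: +{a,d}
  A→A S: FOLLOW(S) ⊇ FOLLOW(A) ⊇ {a,d}; new: +{a,d}
  S→S b d: FOLLOW(S) ⊇ FIRST(b) = {b}; new: +{b}
  S→a A: FOLLOW(A) ⊇ FOLLOW(S) ⊇ {$,a,b,d}; new: +{$,b}
  FOLLOW(S)={$,a,b,d}  FOLLOW(A)={$,a,b,d}
pass 2: — fixpoint
  FOLLOW(S)={$,a,b,d}  FOLLOW(A)={$,a,b,d}

FOLLOW(S) = ["$", "a", "b", "d"]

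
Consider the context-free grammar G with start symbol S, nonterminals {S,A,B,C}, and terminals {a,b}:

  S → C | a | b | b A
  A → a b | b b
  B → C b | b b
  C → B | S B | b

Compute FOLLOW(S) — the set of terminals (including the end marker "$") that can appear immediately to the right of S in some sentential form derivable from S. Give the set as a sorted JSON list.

FIRST iteration:
iter 1:
  A via A→a b: +{a}
  A via A→b b: +{b}
  B via B→b b: +{b}
  C via C→B: +{b}
  S via S→C: +{b}
  S via S→a: +{a}
  S: {a,b}  A: {a,b}  B: {b}  C: {b}
iter 2:
  C via C→S B: +{a}
  S: {a,b}  A: {a,b}  B: {b}  C: {a,b}
iter 3:
  B via B→C b: +{a}
  S: {a,b}  A: {a,b}  B: {a,b}  C: {a,b}
iter 4: done
  S: {a,b}  A: {a,b}  B: {a,b}  C: {a,b}

FOLLOW iteration:
seed FOLLOW(S) with $
iter 1:
  B→C b: FOLLOW(C) ⊇ FIRST(b) = {b}; new: +{b}
  C→B: FOLLOW(B) ⊇ FOLLOW(C) ⊇ {b}; new: +{b}
  C→S B: FOLLOW(S) ⊇ FIRST(B) = {a,b}; new: +{a,b}
  S→C: FOLLOW(C) ⊇ FOLLOW(S) ⊇ {$,a,b}; new: +{$,a}
  S→b A: FOLLOW(A) ⊇ FOLLOW(S) ⊇ {$,a,b}; new: +{$,a,b}
  FOLLOW(S)={$,a,b}  FOLLOW(A)={$,a,b}  FOLLOW(B)={b}  FOLLOW(C)={$,a,b}
iter 2:
  C→B: FOLLOW(B) ⊇ FOLLOW(C) ⊇ {$,a,b}; new: +{$,a}
  FOLLOW(S)={$,a,b}  FOLLOW(A)={$,a,b}  FOLLOW(B)={$,a,b}  FOLLOW(C)={$,a,b}
iter 3: (stable)
  FOLLOW(S)={$,a,b}  FOLLOW(A)={$,a,b}  FOLLOW(B)={$,a,b}  FOLLOW(C)={$,a,b}

FOLLOW(S) = ["$", "a", "b"]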